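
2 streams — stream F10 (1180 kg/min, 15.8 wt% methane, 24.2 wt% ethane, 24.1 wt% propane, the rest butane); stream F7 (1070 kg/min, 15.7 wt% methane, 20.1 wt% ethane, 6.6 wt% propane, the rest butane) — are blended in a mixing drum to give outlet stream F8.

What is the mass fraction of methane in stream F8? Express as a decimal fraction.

Total flow out = 1180 + 1070 = 2250 kg/min.
methane in = 1180×0.158 + 1070×0.157 = 354.43 kg/min.
methane mass fraction in F8 = 354.43/2250 = 0.1575.

0.1575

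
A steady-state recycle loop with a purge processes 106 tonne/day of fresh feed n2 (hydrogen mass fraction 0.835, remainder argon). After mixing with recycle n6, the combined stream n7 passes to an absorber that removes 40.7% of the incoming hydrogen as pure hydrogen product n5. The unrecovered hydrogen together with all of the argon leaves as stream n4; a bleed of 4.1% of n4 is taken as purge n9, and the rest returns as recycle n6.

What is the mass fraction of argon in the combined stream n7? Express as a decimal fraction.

argon enters only via n2 and leaves only via the purge: 106×0.165 = 0.041×(argon in n4), and the absorber passes all argon, so argon in n7 = argon in n4 = 426.59 tonne/day.
hydrogen in n7: m_A = 106×0.835 + (1−0.041)·(1−0.407)·m_A, so m_A = 88.51/0.4313 = 205.21 tonne/day.
n7 = 205.21 + 426.59 = 631.8 tonne/day.
argon fraction in n7 = 426.59/631.8 = 0.675.

0.675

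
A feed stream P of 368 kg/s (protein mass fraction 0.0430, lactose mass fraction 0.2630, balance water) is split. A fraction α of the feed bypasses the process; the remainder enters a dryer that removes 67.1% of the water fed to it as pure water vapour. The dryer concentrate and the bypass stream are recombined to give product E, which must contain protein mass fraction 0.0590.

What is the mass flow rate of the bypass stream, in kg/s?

153.7 kg/s

All 368×0.043 = 15.824 kg/s of protein reaches E, so E = 15.824/0.059 = 268.2 kg/s and vapour = 99.797 kg/s.
The evaporator receives (1−α)·368 of feed at 0.694 water and removes 0.671 of that water:
0.671×0.694×(1−α)×368 = 99.797
(1−α) = 99.797/171.37 = 0.5824;  α = 0.4176.
Bypass flow = 0.4176×368 = 153.69 kg/s.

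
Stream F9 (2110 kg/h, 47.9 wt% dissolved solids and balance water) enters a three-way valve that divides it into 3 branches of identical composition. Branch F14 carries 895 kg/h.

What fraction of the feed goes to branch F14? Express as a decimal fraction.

0.424

Fraction to F14 = 895/2110 = 0.4242.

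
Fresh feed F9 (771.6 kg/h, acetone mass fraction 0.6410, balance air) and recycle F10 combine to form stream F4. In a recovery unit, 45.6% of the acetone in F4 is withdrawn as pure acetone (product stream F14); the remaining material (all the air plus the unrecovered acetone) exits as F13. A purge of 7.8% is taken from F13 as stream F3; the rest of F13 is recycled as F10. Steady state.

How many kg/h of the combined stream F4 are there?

4544 kg/h

air enters only via F9 and leaves only via the purge: 771.6×0.359 = 0.078×(air in F13), and the recovery unit passes all air, so air in F4 = air in F13 = 3551.3 kg/h.
acetone in F4: m_A = 771.6×0.641 + (1−0.078)·(1−0.456)·m_A, so m_A = 494.6/0.4984 = 992.3 kg/h.
F4 = 992.3 + 3551.3 = 4543.6 kg/h.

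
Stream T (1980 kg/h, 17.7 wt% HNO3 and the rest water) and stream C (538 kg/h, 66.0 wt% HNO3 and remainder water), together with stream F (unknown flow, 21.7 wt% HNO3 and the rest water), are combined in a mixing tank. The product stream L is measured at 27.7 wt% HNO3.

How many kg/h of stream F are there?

134.2 kg/h

Let F be the unknown flow. Total out = 2518 + F.
HNO3 balance: 705.54 + 0.217·F = 0.277·(2518 + F)
(0.217 − 0.277)·F = 0.277×2518 − 705.54 = -8.054
F = -8.054 / -0.060 = 134.23 kg/h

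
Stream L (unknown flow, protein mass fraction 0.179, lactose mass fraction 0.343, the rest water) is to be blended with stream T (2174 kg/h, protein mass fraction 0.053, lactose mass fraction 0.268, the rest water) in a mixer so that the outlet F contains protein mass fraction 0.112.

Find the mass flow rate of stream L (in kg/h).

Let L be the unknown flow. Total out = 2174 + L.
protein balance: 115.22 + 0.179·L = 0.112·(2174 + L)
(0.179 − 0.112)·L = 0.112×2174 − 115.22 = 128.27
L = 128.27 / 0.067 = 1914.4 kg/h

1914 kg/h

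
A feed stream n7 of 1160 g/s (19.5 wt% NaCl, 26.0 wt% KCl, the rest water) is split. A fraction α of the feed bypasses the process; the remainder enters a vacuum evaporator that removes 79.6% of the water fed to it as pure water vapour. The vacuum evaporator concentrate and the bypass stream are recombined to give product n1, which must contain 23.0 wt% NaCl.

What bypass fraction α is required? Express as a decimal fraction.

0.649

All 1160×0.195 = 226.2 g/s of NaCl reaches n1, so n1 = 226.2/0.230 = 983.48 g/s and vapour = 176.52 g/s.
The evaporator receives (1−α)·1160 of feed at 0.545 water and removes 0.796 of that water:
0.796×0.545×(1−α)×1160 = 176.52
(1−α) = 176.52/503.23 = 0.3508;  α = 0.6492.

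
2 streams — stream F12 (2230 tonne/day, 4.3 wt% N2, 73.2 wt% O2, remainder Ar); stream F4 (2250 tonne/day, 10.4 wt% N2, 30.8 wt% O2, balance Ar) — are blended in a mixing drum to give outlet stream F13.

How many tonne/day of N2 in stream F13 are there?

N2 out = N2 in = 2230×0.043 + 2250×0.104 = 329.89 tonne/day.

329.9 tonne/day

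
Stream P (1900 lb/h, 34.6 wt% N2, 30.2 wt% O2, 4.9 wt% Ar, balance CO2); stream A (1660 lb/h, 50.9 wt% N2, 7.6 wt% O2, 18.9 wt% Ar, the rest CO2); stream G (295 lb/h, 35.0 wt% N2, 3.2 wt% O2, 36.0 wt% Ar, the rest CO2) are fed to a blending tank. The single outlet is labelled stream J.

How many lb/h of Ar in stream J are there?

513 lb/h

Ar out = Ar in = 1900×0.049 + 1660×0.189 + 295×0.360 = 513.04 lb/h.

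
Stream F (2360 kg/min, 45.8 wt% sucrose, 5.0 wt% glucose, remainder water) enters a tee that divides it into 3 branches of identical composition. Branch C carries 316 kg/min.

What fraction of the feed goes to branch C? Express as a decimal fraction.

Fraction to C = 316/2360 = 0.1339.

0.134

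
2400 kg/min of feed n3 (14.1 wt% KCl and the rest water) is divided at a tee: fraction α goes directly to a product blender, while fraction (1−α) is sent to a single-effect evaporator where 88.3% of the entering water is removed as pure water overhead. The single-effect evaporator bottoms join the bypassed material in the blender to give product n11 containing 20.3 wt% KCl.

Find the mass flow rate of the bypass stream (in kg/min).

All 2400×0.141 = 338.4 kg/min of KCl reaches n11, so n11 = 338.4/0.203 = 1667 kg/min and vapour = 733 kg/min.
The evaporator receives (1−α)·2400 of feed at 0.859 water and removes 0.883 of that water:
0.883×0.859×(1−α)×2400 = 733
(1−α) = 733/1820.4 = 0.4027;  α = 0.5973.
Bypass flow = 0.5973×2400 = 1433.6 kg/min.

1434 kg/min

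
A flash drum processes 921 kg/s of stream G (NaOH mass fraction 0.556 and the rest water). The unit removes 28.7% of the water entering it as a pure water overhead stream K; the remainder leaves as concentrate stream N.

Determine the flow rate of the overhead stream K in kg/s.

water entering = 921×0.444 = 408.92 kg/s; overhead removed = 0.287×408.92 = 117.36 kg/s.

117.4 kg/s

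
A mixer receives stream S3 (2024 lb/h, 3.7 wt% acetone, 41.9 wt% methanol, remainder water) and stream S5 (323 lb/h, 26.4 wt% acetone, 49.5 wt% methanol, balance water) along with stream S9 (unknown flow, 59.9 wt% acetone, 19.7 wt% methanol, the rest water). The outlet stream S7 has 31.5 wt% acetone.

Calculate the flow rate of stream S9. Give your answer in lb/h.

2039 lb/h

Let S9 be the unknown flow. Total out = 2347 + S9.
acetone balance: 160.16 + 0.599·S9 = 0.315·(2347 + S9)
(0.599 − 0.315)·S9 = 0.315×2347 − 160.16 = 579.14
S9 = 579.14 / 0.284 = 2039.2 lb/h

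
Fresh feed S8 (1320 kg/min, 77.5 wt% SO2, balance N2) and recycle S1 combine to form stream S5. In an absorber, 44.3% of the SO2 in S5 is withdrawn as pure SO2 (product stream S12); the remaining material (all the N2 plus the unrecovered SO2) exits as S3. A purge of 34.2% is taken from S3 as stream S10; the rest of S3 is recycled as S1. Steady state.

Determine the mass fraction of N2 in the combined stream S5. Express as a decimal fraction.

0.350

N2 enters only via S8 and leaves only via the purge: 1320×0.225 = 0.342×(N2 in S3), and the absorber passes all N2, so N2 in S5 = N2 in S3 = 868.42 kg/min.
SO2 in S5: m_A = 1320×0.775 + (1−0.342)·(1−0.443)·m_A, so m_A = 1023/0.6335 = 1614.9 kg/min.
S5 = 1614.9 + 868.42 = 2483.3 kg/min.
N2 fraction in S5 = 868.42/2483.3 = 0.350.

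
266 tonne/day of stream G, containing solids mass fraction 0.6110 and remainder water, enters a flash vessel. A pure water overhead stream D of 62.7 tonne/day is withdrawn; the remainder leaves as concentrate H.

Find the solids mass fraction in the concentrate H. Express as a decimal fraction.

solids is not removed: 266×0.611 = 162.53 tonne/day of solids enters H.
Concentrate = 266 − 62.7 = 203.3 tonne/day.
Mass fraction = 162.53/203.3 = 0.7994.

0.7994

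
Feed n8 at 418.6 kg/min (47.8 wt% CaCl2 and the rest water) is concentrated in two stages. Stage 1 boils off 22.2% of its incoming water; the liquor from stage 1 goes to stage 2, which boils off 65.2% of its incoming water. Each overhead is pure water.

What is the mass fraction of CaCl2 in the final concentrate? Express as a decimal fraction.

water in feed = 418.6×0.522 = 218.51 kg/min.
After stage 1: water left = (1−0.222)×218.51 = 170; stream total = 370.09 kg/min.
After stage 2: water left = (1−0.652)×170 = 59.16; final concentrate = 259.25 kg/min.
CaCl2 fraction = 200.09/259.25 = 0.772.

0.772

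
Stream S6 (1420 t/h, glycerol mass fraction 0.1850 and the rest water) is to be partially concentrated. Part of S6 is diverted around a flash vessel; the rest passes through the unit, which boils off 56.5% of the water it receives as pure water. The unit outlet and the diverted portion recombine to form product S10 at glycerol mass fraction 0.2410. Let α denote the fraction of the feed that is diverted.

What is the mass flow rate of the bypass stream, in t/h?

703.4 t/h

All 1420×0.185 = 262.7 t/h of glycerol reaches S10, so S10 = 262.7/0.241 = 1090 t/h and vapour = 329.96 t/h.
The evaporator receives (1−α)·1420 of feed at 0.815 water and removes 0.565 of that water:
0.565×0.815×(1−α)×1420 = 329.96
(1−α) = 329.96/653.87 = 0.5046;  α = 0.4954.
Bypass flow = 0.4954×1420 = 703.44 t/h.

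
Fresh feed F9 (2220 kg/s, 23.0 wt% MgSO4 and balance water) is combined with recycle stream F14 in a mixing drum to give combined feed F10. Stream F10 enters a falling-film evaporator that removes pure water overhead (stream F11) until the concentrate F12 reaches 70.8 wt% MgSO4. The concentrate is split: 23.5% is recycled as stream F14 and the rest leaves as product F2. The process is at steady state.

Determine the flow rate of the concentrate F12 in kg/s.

Overall MgSO4 balance (none leaves overhead): MgSO4 in fresh feed = MgSO4 in product, i.e. 2220×0.230 = (1−0.235)·F12·0.708.
F12 = 510.6/(0.708×0.765) = 942.73 kg/s.

942.7 kg/s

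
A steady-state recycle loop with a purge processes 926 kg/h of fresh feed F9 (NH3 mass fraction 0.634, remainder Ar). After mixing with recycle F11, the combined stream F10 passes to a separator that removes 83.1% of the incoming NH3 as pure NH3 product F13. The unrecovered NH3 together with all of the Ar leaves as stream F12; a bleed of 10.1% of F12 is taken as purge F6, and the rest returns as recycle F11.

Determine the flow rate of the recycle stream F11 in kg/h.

3122 kg/h

Ar enters only via F9 and leaves only via the purge: 926×0.366 = 0.101×(Ar in F12), and the separator passes all Ar, so Ar in F10 = Ar in F12 = 3355.6 kg/h.
NH3 in F10: m_A = 926×0.634 + (1−0.101)·(1−0.831)·m_A, so m_A = 587.08/0.8481 = 692.26 kg/h.
F12 = (1−0.831)×692.26 + 3355.6 = 3472.6 kg/h.
Recycle F11 = (1−0.101)×3472.6 = 3121.9 kg/h.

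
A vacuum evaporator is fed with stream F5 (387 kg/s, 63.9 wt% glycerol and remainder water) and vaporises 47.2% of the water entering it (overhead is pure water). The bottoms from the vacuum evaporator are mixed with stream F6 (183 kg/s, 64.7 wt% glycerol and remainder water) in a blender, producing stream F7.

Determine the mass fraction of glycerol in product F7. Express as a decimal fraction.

0.7255

Vapour removed = 0.472×0.361×387 = 65.942 kg/s; concentrate = 321.06 kg/s.
glycerol reaching the mixer = 247.29 (from concentrate) + 183×0.647 = 365.69 kg/s.
Product flow = 321.06 + 183 = 504.06 kg/s; glycerol fraction = 0.7255.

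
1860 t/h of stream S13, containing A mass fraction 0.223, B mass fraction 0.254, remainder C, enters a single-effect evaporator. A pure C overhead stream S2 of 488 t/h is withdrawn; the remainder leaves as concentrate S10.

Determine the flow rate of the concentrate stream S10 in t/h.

1372 t/h

Concentrate = 1860 − 488 = 1372 t/h.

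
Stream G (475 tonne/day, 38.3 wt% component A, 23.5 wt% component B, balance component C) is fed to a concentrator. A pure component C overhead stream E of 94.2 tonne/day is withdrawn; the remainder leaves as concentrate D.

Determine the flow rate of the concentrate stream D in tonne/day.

Concentrate = 475 − 94.2 = 380.8 tonne/day.

380.8 tonne/day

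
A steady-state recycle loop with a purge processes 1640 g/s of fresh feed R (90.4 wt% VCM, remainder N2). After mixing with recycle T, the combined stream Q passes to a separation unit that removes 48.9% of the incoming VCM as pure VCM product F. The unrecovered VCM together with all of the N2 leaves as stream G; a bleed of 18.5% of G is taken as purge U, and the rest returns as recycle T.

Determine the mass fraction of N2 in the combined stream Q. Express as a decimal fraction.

0.251

N2 enters only via R and leaves only via the purge: 1640×0.096 = 0.185×(N2 in G), and the separation unit passes all N2, so N2 in Q = N2 in G = 851.03 g/s.
VCM in Q: m_A = 1640×0.904 + (1−0.185)·(1−0.489)·m_A, so m_A = 1482.6/0.5835 = 2540.7 g/s.
Q = 2540.7 + 851.03 = 3391.7 g/s.
N2 fraction in Q = 851.03/3391.7 = 0.251.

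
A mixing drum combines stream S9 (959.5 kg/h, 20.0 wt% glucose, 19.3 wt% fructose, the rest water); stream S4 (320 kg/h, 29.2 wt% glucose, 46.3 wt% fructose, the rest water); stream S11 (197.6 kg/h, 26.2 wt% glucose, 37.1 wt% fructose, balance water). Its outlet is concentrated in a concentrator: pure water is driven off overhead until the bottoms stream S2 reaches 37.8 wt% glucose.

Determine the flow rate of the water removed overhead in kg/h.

585.3 kg/h

glucose entering = 959.5×0.200 + 320×0.292 + 197.6×0.262 = 337.11 kg/h.
All glucose reports to S2, so S2 = 337.11/0.378 = 891.83 kg/h.
Total feed = 1477.1 kg/h; overhead = 1477.1 − 891.83 = 585.27 kg/h.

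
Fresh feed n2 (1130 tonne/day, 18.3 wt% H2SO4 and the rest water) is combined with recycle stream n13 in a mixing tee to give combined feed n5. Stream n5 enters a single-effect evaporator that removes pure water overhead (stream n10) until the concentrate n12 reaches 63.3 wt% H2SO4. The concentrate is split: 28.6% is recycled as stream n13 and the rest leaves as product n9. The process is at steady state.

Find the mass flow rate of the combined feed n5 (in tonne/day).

1261 tonne/day

Overall H2SO4 balance (none leaves overhead): H2SO4 in fresh feed = H2SO4 in product, i.e. 1130×0.183 = (1−0.286)·n12·0.633.
n12 = 206.79/(0.633×0.714) = 457.54 tonne/day.
Recycle n13 = 0.286×457.54 = 130.86 tonne/day.
Combined feed n5 = 1130 + 130.86 = 1260.9 tonne/day.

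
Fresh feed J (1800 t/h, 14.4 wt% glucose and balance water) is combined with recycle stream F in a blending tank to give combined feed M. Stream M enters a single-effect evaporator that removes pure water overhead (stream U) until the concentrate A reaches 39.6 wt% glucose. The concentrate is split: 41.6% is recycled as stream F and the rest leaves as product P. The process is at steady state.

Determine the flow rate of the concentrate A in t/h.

1121 t/h

Overall glucose balance (none leaves overhead): glucose in fresh feed = glucose in product, i.e. 1800×0.144 = (1−0.416)·A·0.396.
A = 259.2/(0.396×0.584) = 1120.8 t/h.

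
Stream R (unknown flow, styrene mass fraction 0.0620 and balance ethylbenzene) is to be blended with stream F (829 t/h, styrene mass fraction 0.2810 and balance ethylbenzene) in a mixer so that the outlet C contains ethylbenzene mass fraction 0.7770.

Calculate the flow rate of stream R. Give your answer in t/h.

Let R be the unknown flow. Total out = 829 + R.
ethylbenzene balance: 596.05 + 0.938·R = 0.777·(829 + R)
(0.938 − 0.777)·R = 0.777×829 − 596.05 = 48.082
R = 48.082 / 0.161 = 298.65 t/h

298.6 t/h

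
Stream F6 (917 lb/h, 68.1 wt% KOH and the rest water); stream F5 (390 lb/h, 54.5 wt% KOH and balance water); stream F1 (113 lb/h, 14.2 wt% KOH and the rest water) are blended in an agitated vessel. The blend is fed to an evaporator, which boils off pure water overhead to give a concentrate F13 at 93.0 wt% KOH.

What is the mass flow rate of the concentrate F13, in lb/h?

KOH entering = 917×0.681 + 390×0.545 + 113×0.142 = 853.07 lb/h.
All KOH reports to F13, so F13 = 853.07/0.930 = 917.28 lb/h.

917.3 lb/h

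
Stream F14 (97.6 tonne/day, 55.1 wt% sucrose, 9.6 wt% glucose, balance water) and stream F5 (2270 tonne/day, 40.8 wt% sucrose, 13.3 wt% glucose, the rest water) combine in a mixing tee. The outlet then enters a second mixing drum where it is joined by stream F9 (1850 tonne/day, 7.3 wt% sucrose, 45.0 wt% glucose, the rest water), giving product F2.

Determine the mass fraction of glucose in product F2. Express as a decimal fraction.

Overall, product flow = 4217.6 tonne/day.
glucose in = 97.6×0.096 + 2270×0.133 + 1850×0.450 = 1143.8 tonne/day.
glucose fraction in F2 = 0.271.

0.271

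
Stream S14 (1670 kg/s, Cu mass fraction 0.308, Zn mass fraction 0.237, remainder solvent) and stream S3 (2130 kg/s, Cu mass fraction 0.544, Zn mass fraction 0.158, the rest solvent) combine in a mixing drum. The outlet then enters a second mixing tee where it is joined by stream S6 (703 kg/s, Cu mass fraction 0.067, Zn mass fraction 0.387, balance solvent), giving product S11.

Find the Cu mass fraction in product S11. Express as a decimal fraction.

0.382

Overall, product flow = 4503 kg/s.
Cu in = 1670×0.308 + 2130×0.544 + 703×0.067 = 1720.2 kg/s.
Cu fraction in S11 = 0.382.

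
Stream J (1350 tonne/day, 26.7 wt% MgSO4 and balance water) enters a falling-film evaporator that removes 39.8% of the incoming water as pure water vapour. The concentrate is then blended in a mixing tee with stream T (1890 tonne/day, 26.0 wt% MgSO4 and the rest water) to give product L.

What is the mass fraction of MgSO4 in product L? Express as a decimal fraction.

Vapour removed = 0.398×0.733×1350 = 393.84 tonne/day; concentrate = 956.16 tonne/day.
MgSO4 reaching the mixer = 360.45 (from concentrate) + 1890×0.260 = 851.85 tonne/day.
Product flow = 956.16 + 1890 = 2846.2 tonne/day; MgSO4 fraction = 0.2993.

0.2993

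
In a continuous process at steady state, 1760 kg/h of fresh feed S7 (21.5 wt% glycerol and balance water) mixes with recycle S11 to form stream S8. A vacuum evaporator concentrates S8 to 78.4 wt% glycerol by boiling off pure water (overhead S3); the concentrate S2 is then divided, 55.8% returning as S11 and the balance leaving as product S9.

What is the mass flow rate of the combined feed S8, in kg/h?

Overall glycerol balance (none leaves overhead): glycerol in fresh feed = glycerol in product, i.e. 1760×0.215 = (1−0.558)·S2·0.784.
S2 = 378.4/(0.784×0.442) = 1092 kg/h.
Recycle S11 = 0.558×1092 = 609.32 kg/h.
Combined feed S8 = 1760 + 609.32 = 2369.3 kg/h.

2369 kg/h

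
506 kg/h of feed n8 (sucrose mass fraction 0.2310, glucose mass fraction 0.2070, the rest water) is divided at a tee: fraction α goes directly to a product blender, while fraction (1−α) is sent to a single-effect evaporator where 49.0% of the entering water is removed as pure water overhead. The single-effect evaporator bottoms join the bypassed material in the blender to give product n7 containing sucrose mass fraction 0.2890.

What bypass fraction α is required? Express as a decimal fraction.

0.271

All 506×0.231 = 116.89 kg/h of sucrose reaches n7, so n7 = 116.89/0.289 = 404.45 kg/h and vapour = 101.55 kg/h.
The evaporator receives (1−α)·506 of feed at 0.562 water and removes 0.490 of that water:
0.490×0.562×(1−α)×506 = 101.55
(1−α) = 101.55/139.34 = 0.7288;  α = 0.2712.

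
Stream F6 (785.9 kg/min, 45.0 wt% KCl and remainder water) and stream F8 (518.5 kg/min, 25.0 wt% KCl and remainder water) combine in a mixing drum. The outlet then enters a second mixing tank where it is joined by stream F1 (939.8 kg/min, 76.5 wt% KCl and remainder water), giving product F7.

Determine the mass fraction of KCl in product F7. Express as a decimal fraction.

Overall, product flow = 2244.2 kg/min.
KCl in = 785.9×0.450 + 518.5×0.250 + 939.8×0.765 = 1202.2 kg/min.
KCl fraction in F7 = 0.536.

0.536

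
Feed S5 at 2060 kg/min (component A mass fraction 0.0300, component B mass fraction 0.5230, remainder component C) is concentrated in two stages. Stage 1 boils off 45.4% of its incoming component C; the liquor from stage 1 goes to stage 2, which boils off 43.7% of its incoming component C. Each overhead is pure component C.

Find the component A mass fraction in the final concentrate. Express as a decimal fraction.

0.0435

component C in feed = 2060×0.447 = 920.82 kg/min.
After stage 1: component C left = (1−0.454)×920.82 = 502.77; stream total = 1641.9 kg/min.
After stage 2: component C left = (1−0.437)×502.77 = 283.06; final concentrate = 1422.2 kg/min.
component A fraction = 61.8/1422.2 = 0.0435.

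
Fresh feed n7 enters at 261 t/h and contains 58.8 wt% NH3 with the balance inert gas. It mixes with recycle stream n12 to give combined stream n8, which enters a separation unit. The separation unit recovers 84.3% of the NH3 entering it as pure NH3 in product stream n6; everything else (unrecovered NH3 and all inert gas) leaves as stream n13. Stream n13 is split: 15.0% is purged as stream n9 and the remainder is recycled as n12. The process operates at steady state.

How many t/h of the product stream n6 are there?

NH3 in n8: m_A = 261×0.588 + (1−0.150)·(1−0.843)·m_A, so m_A = 153.47/0.8665 = 177.1 t/h.
Product n6 = 0.843×177.1 = 149.3 t/h.

149.3 t/h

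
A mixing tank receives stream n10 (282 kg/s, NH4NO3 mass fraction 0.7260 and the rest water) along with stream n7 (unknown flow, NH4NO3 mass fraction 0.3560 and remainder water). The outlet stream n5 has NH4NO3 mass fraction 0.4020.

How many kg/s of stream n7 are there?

Let n7 be the unknown flow. Total out = 282 + n7.
NH4NO3 balance: 204.73 + 0.356·n7 = 0.402·(282 + n7)
(0.356 − 0.402)·n7 = 0.402×282 − 204.73 = -91.368
n7 = -91.368 / -0.046 = 1986.3 kg/s

1986 kg/s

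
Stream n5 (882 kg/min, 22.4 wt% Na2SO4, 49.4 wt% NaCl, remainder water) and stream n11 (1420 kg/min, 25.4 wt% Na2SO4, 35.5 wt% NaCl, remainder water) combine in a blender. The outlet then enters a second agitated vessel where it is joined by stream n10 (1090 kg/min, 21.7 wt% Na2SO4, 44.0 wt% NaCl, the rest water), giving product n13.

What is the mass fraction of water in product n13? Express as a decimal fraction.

Overall, product flow = 3392 kg/min.
water in = 882×0.282 + 1420×0.391 + 1090×0.343 = 1177.8 kg/min.
water fraction in n13 = 0.347.

0.347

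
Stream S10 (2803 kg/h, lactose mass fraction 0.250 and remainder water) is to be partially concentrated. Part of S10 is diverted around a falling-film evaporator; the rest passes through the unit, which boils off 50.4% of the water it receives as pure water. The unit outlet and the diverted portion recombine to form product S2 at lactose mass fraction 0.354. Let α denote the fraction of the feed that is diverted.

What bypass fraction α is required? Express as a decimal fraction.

0.223

All 2803×0.250 = 700.75 kg/h of lactose reaches S2, so S2 = 700.75/0.354 = 1979.5 kg/h and vapour = 823.48 kg/h.
The evaporator receives (1−α)·2803 of feed at 0.750 water and removes 0.504 of that water:
0.504×0.750×(1−α)×2803 = 823.48
(1−α) = 823.48/1059.5 = 0.7772;  α = 0.2228.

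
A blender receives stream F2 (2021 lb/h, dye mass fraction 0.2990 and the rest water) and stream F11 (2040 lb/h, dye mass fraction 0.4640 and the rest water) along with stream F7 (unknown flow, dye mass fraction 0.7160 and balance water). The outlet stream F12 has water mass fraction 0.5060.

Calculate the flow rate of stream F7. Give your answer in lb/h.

2051 lb/h

Let F7 be the unknown flow. Total out = 4061 + F7.
water balance: 2510.2 + 0.284·F7 = 0.506·(4061 + F7)
(0.284 − 0.506)·F7 = 0.506×4061 − 2510.2 = -455.3
F7 = -455.3 / -0.222 = 2050.9 lb/h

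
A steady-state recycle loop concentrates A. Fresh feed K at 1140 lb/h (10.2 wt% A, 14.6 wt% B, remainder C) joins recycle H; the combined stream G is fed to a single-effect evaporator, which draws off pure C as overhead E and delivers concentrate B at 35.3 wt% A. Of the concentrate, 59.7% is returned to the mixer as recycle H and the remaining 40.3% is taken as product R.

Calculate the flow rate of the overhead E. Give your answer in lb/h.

Overall A balance (none leaves overhead): A in fresh feed = A in product, i.e. 1140×0.102 = (1−0.597)·B·0.353.
B = 116.28/(0.353×0.403) = 817.38 lb/h.
Recycle H = 0.597×817.38 = 487.98 lb/h.
Combined feed G = 1140 + 487.98 = 1628 lb/h.
Overhead E = G − B = 1628 − 817.38 = 810.59 lb/h.

810.6 lb/h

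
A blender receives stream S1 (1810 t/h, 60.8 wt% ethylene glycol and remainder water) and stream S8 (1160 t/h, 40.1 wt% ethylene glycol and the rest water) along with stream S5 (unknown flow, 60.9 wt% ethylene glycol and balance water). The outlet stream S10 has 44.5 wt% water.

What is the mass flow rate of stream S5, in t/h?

1532 t/h

Let S5 be the unknown flow. Total out = 2970 + S5.
water balance: 1404.4 + 0.391·S5 = 0.445·(2970 + S5)
(0.391 − 0.445)·S5 = 0.445×2970 − 1404.4 = -82.71
S5 = -82.71 / -0.054 = 1531.7 t/h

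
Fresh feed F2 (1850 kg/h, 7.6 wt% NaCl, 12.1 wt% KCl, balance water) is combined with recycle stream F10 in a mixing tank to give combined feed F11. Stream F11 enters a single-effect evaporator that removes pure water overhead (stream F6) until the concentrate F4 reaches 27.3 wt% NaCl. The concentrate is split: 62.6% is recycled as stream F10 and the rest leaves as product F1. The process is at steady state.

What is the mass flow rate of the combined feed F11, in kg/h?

2712 kg/h

Overall NaCl balance (none leaves overhead): NaCl in fresh feed = NaCl in product, i.e. 1850×0.076 = (1−0.626)·F4·0.273.
F4 = 140.6/(0.273×0.374) = 1377.1 kg/h.
Recycle F10 = 0.626×1377.1 = 862.04 kg/h.
Combined feed F11 = 1850 + 862.04 = 2712 kg/h.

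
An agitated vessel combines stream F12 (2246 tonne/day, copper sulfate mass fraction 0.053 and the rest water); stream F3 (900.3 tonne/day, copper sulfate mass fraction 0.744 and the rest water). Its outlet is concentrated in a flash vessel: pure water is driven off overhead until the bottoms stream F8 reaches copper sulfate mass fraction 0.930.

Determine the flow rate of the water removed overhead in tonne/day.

copper sulfate entering = 2246×0.053 + 900.3×0.744 = 788.86 tonne/day.
All copper sulfate reports to F8, so F8 = 788.86/0.930 = 848.24 tonne/day.
Total feed = 3146.3 tonne/day; overhead = 3146.3 − 848.24 = 2298.1 tonne/day.

2298 tonne/day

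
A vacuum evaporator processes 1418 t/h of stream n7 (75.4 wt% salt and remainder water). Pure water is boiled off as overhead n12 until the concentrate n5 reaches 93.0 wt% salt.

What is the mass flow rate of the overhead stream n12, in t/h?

salt is conserved: 1418×0.754 = 1069.2 t/h all reports to the concentrate.
Concentrate = 1069.2/(target fraction) = 1149.6 t/h.
Overhead = 1418 − 1149.6 = 268.35 t/h.

268.4 t/h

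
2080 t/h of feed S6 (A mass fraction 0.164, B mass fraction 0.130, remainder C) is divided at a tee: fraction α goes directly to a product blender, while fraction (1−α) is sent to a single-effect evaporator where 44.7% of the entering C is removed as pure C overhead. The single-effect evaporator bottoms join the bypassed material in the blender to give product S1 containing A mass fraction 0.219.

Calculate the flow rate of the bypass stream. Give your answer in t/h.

All 2080×0.164 = 341.12 t/h of A reaches S1, so S1 = 341.12/0.219 = 1557.6 t/h and vapour = 522.37 t/h.
The evaporator receives (1−α)·2080 of feed at 0.706 C and removes 0.447 of that C:
0.447×0.706×(1−α)×2080 = 522.37
(1−α) = 522.37/656.41 = 0.7958;  α = 0.2042.
Bypass flow = 0.2042×2080 = 424.73 t/h.

424.7 t/h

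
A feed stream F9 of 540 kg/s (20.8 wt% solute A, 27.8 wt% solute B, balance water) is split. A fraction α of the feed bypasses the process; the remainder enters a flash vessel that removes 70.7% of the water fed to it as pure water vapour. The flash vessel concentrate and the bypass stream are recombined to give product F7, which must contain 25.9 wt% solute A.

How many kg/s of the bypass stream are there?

All 540×0.208 = 112.32 kg/s of solute A reaches F7, so F7 = 112.32/0.259 = 433.67 kg/s and vapour = 106.33 kg/s.
The evaporator receives (1−α)·540 of feed at 0.514 water and removes 0.707 of that water:
0.707×0.514×(1−α)×540 = 106.33
(1−α) = 106.33/196.23 = 0.5419;  α = 0.4581.
Bypass flow = 0.4581×540 = 247.4 kg/s.

247.4 kg/s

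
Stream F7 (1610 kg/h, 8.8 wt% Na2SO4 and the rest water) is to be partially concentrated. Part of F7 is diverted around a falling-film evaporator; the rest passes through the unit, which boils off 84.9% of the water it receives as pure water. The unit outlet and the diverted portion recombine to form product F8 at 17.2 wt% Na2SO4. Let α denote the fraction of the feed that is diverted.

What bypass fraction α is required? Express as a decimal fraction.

0.369

All 1610×0.088 = 141.68 kg/h of Na2SO4 reaches F8, so F8 = 141.68/0.172 = 823.72 kg/h and vapour = 786.28 kg/h.
The evaporator receives (1−α)·1610 of feed at 0.912 water and removes 0.849 of that water:
0.849×0.912×(1−α)×1610 = 786.28
(1−α) = 786.28/1246.6 = 0.6307;  α = 0.3693.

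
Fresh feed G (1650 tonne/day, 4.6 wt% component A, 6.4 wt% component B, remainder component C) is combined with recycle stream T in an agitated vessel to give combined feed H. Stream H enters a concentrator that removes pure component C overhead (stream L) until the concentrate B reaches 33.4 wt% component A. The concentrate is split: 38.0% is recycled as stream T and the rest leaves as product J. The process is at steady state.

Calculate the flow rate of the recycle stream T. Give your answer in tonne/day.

139.3 tonne/day

Overall component A balance (none leaves overhead): component A in fresh feed = component A in product, i.e. 1650×0.046 = (1−0.380)·B·0.334.
B = 75.9/(0.334×0.620) = 366.53 tonne/day.
Recycle T = 0.380×366.53 = 139.28 tonne/day.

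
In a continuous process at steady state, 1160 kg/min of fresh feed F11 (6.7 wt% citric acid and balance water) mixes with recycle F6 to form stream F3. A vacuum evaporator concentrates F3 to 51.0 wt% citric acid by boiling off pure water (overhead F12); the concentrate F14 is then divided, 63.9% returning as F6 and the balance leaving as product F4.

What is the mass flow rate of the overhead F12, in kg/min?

1008 kg/min

Overall citric acid balance (none leaves overhead): citric acid in fresh feed = citric acid in product, i.e. 1160×0.067 = (1−0.639)·F14·0.510.
F14 = 77.72/(0.510×0.361) = 422.14 kg/min.
Recycle F6 = 0.639×422.14 = 269.75 kg/min.
Combined feed F3 = 1160 + 269.75 = 1429.7 kg/min.
Overhead F12 = F3 − F14 = 1429.7 − 422.14 = 1007.6 kg/min.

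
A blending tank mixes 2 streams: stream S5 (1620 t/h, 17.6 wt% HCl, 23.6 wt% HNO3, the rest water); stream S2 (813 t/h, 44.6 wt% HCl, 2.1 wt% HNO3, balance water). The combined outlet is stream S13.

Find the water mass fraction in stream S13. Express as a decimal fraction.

Total flow out = 1620 + 813 = 2433 t/h.
water in = 1620×0.588 + 813×0.533 = 1385.9 t/h.
water mass fraction in S13 = 1385.9/2433 = 0.570.

0.570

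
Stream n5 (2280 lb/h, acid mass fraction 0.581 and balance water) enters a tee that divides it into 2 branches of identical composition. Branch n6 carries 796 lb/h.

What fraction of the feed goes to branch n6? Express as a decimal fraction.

0.349

Fraction to n6 = 796/2280 = 0.3491.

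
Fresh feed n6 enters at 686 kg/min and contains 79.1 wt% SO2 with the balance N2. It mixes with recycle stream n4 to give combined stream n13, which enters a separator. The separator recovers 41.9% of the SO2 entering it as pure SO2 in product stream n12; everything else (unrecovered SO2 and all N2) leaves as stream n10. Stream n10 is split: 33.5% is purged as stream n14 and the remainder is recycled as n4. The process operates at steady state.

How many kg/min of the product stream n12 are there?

SO2 in n13: m_A = 686×0.791 + (1−0.335)·(1−0.419)·m_A, so m_A = 542.63/0.6136 = 884.28 kg/min.
Product n12 = 0.419×884.28 = 370.51 kg/min.

370.5 kg/min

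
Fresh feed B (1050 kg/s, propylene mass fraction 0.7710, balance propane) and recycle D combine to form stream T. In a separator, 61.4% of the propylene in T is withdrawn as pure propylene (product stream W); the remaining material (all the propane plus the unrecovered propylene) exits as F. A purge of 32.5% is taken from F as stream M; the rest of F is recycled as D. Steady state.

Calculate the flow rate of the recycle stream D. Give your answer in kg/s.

propane enters only via B and leaves only via the purge: 1050×0.229 = 0.325×(propane in F), and the separator passes all propane, so propane in T = propane in F = 739.85 kg/s.
propylene in T: m_A = 1050×0.771 + (1−0.325)·(1−0.614)·m_A, so m_A = 809.55/0.7394 = 1094.8 kg/s.
F = (1−0.614)×1094.8 + 739.85 = 1162.4 kg/s.
Recycle D = (1−0.325)×1162.4 = 784.65 kg/s.

784.6 kg/s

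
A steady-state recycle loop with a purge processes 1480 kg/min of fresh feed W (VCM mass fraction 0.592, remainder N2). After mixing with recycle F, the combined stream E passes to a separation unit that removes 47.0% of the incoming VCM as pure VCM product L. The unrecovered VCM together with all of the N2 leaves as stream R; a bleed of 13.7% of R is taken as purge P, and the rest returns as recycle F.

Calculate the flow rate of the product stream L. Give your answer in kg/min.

VCM in E: m_A = 1480×0.592 + (1−0.137)·(1−0.470)·m_A, so m_A = 876.16/0.5426 = 1614.7 kg/min.
Product L = 0.470×1614.7 = 758.92 kg/min.

758.9 kg/min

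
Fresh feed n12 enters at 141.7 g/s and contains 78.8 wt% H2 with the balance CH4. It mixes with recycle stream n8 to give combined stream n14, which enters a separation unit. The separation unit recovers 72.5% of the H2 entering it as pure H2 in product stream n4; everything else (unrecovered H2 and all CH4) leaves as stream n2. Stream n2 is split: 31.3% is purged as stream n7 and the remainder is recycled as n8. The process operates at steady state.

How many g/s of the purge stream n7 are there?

CH4 enters only via n12 and leaves only via the purge: 141.7×0.212 = 0.313×(CH4 in n2), and the separation unit passes all CH4, so CH4 in n14 = CH4 in n2 = 95.976 g/s.
H2 in n14: m_A = 141.7×0.788 + (1−0.313)·(1−0.725)·m_A, so m_A = 111.66/0.8111 = 137.67 g/s.
n2 = (1−0.725)×137.67 + 95.976 = 133.83 g/s.
Purge n7 = 0.313×133.83 = 41.89 g/s.

41.89 g/s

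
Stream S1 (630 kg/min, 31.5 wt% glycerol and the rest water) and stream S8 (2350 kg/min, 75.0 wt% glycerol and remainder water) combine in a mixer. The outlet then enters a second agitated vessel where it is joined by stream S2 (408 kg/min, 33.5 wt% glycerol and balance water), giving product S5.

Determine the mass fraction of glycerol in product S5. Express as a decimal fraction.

0.6191

Overall, product flow = 3388 kg/min.
glycerol in = 630×0.315 + 2350×0.750 + 408×0.335 = 2097.6 kg/min.
glycerol fraction in S5 = 0.6191.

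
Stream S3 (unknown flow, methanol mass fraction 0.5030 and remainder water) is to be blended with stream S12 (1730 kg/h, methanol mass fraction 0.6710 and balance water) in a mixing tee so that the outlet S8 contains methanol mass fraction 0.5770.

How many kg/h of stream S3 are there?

2198 kg/h

Let S3 be the unknown flow. Total out = 1730 + S3.
methanol balance: 1160.8 + 0.503·S3 = 0.577·(1730 + S3)
(0.503 − 0.577)·S3 = 0.577×1730 − 1160.8 = -162.62
S3 = -162.62 / -0.074 = 2197.6 kg/h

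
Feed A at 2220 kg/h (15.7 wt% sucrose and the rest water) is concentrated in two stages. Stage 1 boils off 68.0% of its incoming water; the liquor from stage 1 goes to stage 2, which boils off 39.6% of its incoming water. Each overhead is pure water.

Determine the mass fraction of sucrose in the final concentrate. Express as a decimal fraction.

water in feed = 2220×0.843 = 1871.5 kg/h.
After stage 1: water left = (1−0.680)×1871.5 = 598.87; stream total = 947.41 kg/h.
After stage 2: water left = (1−0.396)×598.87 = 361.72; final concentrate = 710.26 kg/h.
sucrose fraction = 348.54/710.26 = 0.491.

0.491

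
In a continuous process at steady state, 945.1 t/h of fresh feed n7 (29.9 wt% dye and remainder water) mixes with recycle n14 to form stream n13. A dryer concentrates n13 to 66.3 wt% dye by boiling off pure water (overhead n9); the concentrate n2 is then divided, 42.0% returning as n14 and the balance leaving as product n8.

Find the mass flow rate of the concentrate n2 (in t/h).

Overall dye balance (none leaves overhead): dye in fresh feed = dye in product, i.e. 945.1×0.299 = (1−0.420)·n2·0.663.
n2 = 282.58/(0.663×0.580) = 734.86 t/h.

734.9 t/h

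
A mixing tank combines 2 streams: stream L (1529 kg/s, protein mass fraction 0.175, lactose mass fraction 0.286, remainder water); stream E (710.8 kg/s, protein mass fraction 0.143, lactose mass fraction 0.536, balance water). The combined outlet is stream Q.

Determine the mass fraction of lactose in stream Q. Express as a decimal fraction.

Total flow out = 1529 + 710.8 = 2239.8 kg/s.
lactose in = 1529×0.286 + 710.8×0.536 = 818.28 kg/s.
lactose mass fraction in Q = 818.28/2239.8 = 0.365.

0.365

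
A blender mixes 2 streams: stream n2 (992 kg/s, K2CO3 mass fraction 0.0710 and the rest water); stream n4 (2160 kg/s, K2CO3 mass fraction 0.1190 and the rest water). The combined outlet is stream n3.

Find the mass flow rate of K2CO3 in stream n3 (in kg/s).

K2CO3 out = K2CO3 in = 992×0.071 + 2160×0.119 = 327.47 kg/s.

327.5 kg/s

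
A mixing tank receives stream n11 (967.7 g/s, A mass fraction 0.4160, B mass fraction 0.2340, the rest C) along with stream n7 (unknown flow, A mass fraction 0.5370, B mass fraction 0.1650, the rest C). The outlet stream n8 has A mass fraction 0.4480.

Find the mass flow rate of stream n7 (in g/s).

Let n7 be the unknown flow. Total out = 967.7 + n7.
A balance: 402.56 + 0.537·n7 = 0.448·(967.7 + n7)
(0.537 − 0.448)·n7 = 0.448×967.7 − 402.56 = 30.966
n7 = 30.966 / 0.089 = 347.94 g/s

347.9 g/s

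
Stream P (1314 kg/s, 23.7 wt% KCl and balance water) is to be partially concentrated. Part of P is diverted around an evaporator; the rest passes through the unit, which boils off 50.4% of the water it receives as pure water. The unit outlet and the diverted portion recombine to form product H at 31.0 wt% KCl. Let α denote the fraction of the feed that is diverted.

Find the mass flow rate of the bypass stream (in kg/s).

All 1314×0.237 = 311.42 kg/s of KCl reaches H, so H = 311.42/0.310 = 1004.6 kg/s and vapour = 309.43 kg/s.
The evaporator receives (1−α)·1314 of feed at 0.763 water and removes 0.504 of that water:
0.504×0.763×(1−α)×1314 = 309.43
(1−α) = 309.43/505.3 = 0.6124;  α = 0.3876.
Bypass flow = 0.3876×1314 = 509.36 kg/s.

509.4 kg/s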